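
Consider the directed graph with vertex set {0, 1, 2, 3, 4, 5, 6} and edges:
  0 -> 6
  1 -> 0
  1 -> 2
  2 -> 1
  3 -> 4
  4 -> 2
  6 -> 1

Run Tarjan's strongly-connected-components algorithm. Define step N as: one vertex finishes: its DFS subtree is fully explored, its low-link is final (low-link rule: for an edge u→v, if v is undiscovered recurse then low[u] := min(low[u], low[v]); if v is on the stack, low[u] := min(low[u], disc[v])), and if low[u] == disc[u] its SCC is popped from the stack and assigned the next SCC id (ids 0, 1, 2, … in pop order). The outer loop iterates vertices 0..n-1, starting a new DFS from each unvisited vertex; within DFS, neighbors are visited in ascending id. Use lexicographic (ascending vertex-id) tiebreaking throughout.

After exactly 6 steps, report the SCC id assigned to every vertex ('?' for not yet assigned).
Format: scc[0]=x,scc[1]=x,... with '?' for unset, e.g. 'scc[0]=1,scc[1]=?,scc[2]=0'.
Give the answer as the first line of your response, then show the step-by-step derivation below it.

scc[0]=0,scc[1]=0,scc[2]=0,scc[3]=2,scc[4]=1,scc[5]=?,scc[6]=0

step 1: low=(low[0]=0,low[1]=0,low[2]=2,low[3]=?,low[4]=?,low[5]=?,low[6]=1); scc=(scc[0]=?,scc[1]=?,scc[2]=?,scc[3]=?,scc[4]=?,scc[5]=?,scc[6]=?)
step 2: low=(low[0]=0,low[1]=0,low[2]=2,low[3]=?,low[4]=?,low[5]=?,low[6]=1); scc=(scc[0]=?,scc[1]=?,scc[2]=?,scc[3]=?,scc[4]=?,scc[5]=?,scc[6]=?)
step 3: low=(low[0]=0,low[1]=0,low[2]=2,low[3]=?,low[4]=?,low[5]=?,low[6]=0); scc=(scc[0]=?,scc[1]=?,scc[2]=?,scc[3]=?,scc[4]=?,scc[5]=?,scc[6]=?)
step 4: low=(low[0]=0,low[1]=0,low[2]=2,low[3]=?,low[4]=?,low[5]=?,low[6]=0); scc=(scc[0]=0,scc[1]=0,scc[2]=0,scc[3]=?,scc[4]=?,scc[5]=?,scc[6]=0)
step 5: low=(low[0]=0,low[1]=0,low[2]=2,low[3]=4,low[4]=5,low[5]=?,low[6]=0); scc=(scc[0]=0,scc[1]=0,scc[2]=0,scc[3]=?,scc[4]=1,scc[5]=?,scc[6]=0)
step 6: low=(low[0]=0,low[1]=0,low[2]=2,low[3]=4,low[4]=5,low[5]=?,low[6]=0); scc=(scc[0]=0,scc[1]=0,scc[2]=0,scc[3]=2,scc[4]=1,scc[5]=?,scc[6]=0)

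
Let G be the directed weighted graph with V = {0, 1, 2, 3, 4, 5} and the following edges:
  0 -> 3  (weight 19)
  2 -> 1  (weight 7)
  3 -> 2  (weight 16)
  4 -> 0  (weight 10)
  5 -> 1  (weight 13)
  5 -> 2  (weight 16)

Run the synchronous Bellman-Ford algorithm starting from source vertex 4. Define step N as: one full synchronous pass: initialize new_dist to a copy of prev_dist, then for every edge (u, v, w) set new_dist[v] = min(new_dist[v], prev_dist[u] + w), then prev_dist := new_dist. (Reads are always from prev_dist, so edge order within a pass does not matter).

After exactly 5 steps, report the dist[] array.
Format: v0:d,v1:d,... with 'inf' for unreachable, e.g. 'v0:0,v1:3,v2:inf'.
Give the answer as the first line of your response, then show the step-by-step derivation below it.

v0:10,v1:52,v2:45,v3:29,v4:0,v5:inf

step 1: dist = v0:10,v1:inf,v2:inf,v3:inf,v4:0,v5:inf
step 2: dist = v0:10,v1:inf,v2:inf,v3:29,v4:0,v5:inf
step 3: dist = v0:10,v1:inf,v2:45,v3:29,v4:0,v5:inf
step 4: dist = v0:10,v1:52,v2:45,v3:29,v4:0,v5:inf
step 5: dist = v0:10,v1:52,v2:45,v3:29,v4:0,v5:inf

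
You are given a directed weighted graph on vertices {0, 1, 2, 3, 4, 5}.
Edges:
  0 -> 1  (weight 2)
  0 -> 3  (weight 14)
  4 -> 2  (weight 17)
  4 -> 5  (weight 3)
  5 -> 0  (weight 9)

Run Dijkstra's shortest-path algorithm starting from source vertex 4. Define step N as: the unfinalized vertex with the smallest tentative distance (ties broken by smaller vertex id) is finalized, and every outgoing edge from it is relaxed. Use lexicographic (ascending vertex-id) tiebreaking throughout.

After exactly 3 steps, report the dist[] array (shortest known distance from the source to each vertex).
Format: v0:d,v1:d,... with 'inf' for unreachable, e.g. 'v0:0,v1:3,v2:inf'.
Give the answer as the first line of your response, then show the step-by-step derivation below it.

v0:12,v1:14,v2:17,v3:26,v4:0,v5:3

step 1: dist = v0:inf,v1:inf,v2:17,v3:inf,v4:0,v5:3
step 2: dist = v0:12,v1:inf,v2:17,v3:inf,v4:0,v5:3
step 3: dist = v0:12,v1:14,v2:17,v3:26,v4:0,v5:3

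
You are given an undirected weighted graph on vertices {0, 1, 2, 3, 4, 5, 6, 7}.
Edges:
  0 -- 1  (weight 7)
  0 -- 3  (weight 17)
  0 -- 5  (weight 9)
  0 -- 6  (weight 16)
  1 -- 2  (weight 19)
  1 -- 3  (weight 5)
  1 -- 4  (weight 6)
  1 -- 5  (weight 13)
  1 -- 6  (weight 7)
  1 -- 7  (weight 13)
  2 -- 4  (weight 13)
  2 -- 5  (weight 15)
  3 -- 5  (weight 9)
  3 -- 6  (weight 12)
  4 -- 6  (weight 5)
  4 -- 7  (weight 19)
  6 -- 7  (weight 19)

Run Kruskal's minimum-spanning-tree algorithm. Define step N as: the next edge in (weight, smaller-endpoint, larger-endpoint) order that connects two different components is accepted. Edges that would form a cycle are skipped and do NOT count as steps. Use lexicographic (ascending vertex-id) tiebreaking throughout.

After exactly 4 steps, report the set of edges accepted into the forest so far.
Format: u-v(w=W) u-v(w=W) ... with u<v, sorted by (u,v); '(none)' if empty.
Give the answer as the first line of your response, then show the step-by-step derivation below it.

0-1(w=7) 1-3(w=5) 1-4(w=6) 4-6(w=5)

step 1: add edge 1-3 (w=5); MST = {1-3(w=5)}
step 2: add edge 4-6 (w=5); MST = {1-3(w=5) 4-6(w=5)}
step 3: add edge 1-4 (w=6); MST = {1-3(w=5) 1-4(w=6) 4-6(w=5)}
step 4: add edge 0-1 (w=7); MST = {0-1(w=7) 1-3(w=5) 1-4(w=6) 4-6(w=5)}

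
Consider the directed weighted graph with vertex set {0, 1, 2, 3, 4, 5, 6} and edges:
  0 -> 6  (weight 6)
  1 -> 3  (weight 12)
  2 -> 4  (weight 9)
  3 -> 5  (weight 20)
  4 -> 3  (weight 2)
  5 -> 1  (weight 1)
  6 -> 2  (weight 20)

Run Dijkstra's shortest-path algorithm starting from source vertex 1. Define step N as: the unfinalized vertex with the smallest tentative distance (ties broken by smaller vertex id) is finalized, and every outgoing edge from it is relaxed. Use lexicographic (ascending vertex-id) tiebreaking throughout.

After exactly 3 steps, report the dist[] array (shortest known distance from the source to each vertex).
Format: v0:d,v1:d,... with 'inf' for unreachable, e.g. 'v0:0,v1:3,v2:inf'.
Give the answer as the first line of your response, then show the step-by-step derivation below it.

v0:inf,v1:0,v2:inf,v3:12,v4:inf,v5:32,v6:inf

step 1: dist = v0:inf,v1:0,v2:inf,v3:12,v4:inf,v5:inf,v6:inf
step 2: dist = v0:inf,v1:0,v2:inf,v3:12,v4:inf,v5:32,v6:inf
step 3: dist = v0:inf,v1:0,v2:inf,v3:12,v4:inf,v5:32,v6:inf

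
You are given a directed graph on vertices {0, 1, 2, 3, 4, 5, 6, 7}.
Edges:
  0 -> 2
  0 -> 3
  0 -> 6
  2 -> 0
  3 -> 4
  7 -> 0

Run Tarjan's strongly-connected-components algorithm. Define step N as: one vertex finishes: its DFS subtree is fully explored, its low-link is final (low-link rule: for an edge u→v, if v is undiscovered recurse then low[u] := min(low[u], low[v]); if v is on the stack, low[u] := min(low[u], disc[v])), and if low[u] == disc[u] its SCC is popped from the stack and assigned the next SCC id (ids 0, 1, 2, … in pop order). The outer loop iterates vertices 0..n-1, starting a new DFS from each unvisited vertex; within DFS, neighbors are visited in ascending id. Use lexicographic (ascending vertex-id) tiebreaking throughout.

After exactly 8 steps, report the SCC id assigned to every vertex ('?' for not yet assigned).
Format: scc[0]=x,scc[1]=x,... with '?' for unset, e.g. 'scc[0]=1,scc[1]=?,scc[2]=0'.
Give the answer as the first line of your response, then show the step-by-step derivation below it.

scc[0]=3,scc[1]=4,scc[2]=3,scc[3]=1,scc[4]=0,scc[5]=5,scc[6]=2,scc[7]=6

step 1: low=(low[0]=0,low[1]=?,low[2]=0,low[3]=?,low[4]=?,low[5]=?,low[6]=?,low[7]=?); scc=(scc[0]=?,scc[1]=?,scc[2]=?,scc[3]=?,scc[4]=?,scc[5]=?,scc[6]=?,scc[7]=?)
step 2: low=(low[0]=0,low[1]=?,low[2]=0,low[3]=2,low[4]=3,low[5]=?,low[6]=?,low[7]=?); scc=(scc[0]=?,scc[1]=?,scc[2]=?,scc[3]=?,scc[4]=0,scc[5]=?,scc[6]=?,scc[7]=?)
step 3: low=(low[0]=0,low[1]=?,low[2]=0,low[3]=2,low[4]=3,low[5]=?,low[6]=?,low[7]=?); scc=(scc[0]=?,scc[1]=?,scc[2]=?,scc[3]=1,scc[4]=0,scc[5]=?,scc[6]=?,scc[7]=?)
step 4: low=(low[0]=0,low[1]=?,low[2]=0,low[3]=2,low[4]=3,low[5]=?,low[6]=4,low[7]=?); scc=(scc[0]=?,scc[1]=?,scc[2]=?,scc[3]=1,scc[4]=0,scc[5]=?,scc[6]=2,scc[7]=?)
step 5: low=(low[0]=0,low[1]=?,low[2]=0,low[3]=2,low[4]=3,low[5]=?,low[6]=4,low[7]=?); scc=(scc[0]=3,scc[1]=?,scc[2]=3,scc[3]=1,scc[4]=0,scc[5]=?,scc[6]=2,scc[7]=?)
step 6: low=(low[0]=0,low[1]=5,low[2]=0,low[3]=2,low[4]=3,low[5]=?,low[6]=4,low[7]=?); scc=(scc[0]=3,scc[1]=4,scc[2]=3,scc[3]=1,scc[4]=0,scc[5]=?,scc[6]=2,scc[7]=?)
step 7: low=(low[0]=0,low[1]=5,low[2]=0,low[3]=2,low[4]=3,low[5]=6,low[6]=4,low[7]=?); scc=(scc[0]=3,scc[1]=4,scc[2]=3,scc[3]=1,scc[4]=0,scc[5]=5,scc[6]=2,scc[7]=?)
step 8: low=(low[0]=0,low[1]=5,low[2]=0,low[3]=2,low[4]=3,low[5]=6,low[6]=4,low[7]=7); scc=(scc[0]=3,scc[1]=4,scc[2]=3,scc[3]=1,scc[4]=0,scc[5]=5,scc[6]=2,scc[7]=6)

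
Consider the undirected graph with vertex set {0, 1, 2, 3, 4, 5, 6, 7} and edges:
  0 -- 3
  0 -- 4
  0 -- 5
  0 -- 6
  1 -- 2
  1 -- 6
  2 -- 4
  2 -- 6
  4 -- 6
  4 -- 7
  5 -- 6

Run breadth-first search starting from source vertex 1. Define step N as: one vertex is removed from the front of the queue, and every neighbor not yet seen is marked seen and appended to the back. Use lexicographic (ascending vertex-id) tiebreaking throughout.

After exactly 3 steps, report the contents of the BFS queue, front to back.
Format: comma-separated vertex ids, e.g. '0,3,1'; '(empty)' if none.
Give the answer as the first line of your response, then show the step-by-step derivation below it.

4,0,5

step 1: dequeue 1; queue=[2,6]; order=1
step 2: dequeue 2; queue=[6,4]; order=1,2
step 3: dequeue 6; queue=[4,0,5]; order=1,2,6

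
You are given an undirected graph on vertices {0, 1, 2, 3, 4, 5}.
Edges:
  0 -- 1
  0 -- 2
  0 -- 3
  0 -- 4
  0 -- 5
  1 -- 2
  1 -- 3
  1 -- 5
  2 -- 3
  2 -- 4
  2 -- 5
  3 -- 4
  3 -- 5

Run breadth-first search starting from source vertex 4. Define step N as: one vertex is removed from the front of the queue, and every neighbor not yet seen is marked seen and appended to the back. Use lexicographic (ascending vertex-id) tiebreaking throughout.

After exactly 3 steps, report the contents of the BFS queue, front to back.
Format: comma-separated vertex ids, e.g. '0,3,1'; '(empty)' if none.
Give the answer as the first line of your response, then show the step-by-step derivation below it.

3,1,5

step 1: dequeue 4; queue=[0,2,3]; order=4
step 2: dequeue 0; queue=[2,3,1,5]; order=4,0
step 3: dequeue 2; queue=[3,1,5]; order=4,0,2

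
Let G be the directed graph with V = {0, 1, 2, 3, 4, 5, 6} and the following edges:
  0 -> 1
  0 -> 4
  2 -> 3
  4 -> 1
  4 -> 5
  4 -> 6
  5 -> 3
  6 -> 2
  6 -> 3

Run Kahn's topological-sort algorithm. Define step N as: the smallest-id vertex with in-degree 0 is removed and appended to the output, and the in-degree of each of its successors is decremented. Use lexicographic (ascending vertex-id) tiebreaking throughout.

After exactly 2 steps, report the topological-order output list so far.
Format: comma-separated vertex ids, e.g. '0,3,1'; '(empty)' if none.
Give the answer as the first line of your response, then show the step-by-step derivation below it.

0,4

step 1: output 0; order=[0]; indeg=(0,1,1,3,0,1,1)
step 2: output 4; order=[0,4]; indeg=(0,0,1,3,0,0,0)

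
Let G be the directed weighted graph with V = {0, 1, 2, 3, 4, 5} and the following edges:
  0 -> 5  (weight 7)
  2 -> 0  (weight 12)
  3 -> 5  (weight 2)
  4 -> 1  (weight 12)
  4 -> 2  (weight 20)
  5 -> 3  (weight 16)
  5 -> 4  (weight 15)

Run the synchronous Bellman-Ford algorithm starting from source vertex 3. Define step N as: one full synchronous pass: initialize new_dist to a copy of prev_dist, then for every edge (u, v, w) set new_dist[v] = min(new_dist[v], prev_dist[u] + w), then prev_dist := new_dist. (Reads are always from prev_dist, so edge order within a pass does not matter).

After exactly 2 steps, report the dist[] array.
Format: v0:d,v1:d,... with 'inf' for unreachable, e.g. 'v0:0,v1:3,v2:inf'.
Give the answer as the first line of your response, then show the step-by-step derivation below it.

v0:inf,v1:inf,v2:inf,v3:0,v4:17,v5:2

step 1: dist = v0:inf,v1:inf,v2:inf,v3:0,v4:inf,v5:2
step 2: dist = v0:inf,v1:inf,v2:inf,v3:0,v4:17,v5:2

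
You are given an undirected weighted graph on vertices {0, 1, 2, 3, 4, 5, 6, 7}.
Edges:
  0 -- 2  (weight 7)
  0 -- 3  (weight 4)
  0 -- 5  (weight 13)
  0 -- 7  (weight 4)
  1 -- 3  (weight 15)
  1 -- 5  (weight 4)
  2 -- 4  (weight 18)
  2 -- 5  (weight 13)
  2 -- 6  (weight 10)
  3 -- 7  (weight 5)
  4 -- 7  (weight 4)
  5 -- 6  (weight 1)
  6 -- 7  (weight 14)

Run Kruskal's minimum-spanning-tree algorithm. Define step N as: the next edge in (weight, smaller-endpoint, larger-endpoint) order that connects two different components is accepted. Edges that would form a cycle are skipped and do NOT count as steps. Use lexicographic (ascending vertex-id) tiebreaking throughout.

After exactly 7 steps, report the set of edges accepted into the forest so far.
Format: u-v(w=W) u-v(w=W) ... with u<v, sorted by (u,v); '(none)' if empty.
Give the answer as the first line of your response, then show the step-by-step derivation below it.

0-2(w=7) 0-3(w=4) 0-7(w=4) 1-5(w=4) 2-6(w=10) 4-7(w=4) 5-6(w=1)

step 1: add edge 5-6 (w=1); MST = {5-6(w=1)}
step 2: add edge 0-3 (w=4); MST = {0-3(w=4) 5-6(w=1)}
step 3: add edge 0-7 (w=4); MST = {0-3(w=4) 0-7(w=4) 5-6(w=1)}
step 4: add edge 1-5 (w=4); MST = {0-3(w=4) 0-7(w=4) 1-5(w=4) 5-6(w=1)}
step 5: add edge 4-7 (w=4); MST = {0-3(w=4) 0-7(w=4) 1-5(w=4) 4-7(w=4) 5-6(w=1)}
step 6: add edge 0-2 (w=7); MST = {0-2(w=7) 0-3(w=4) 0-7(w=4) 1-5(w=4) 4-7(w=4) 5-6(w=1)}
step 7: add edge 2-6 (w=10); MST = {0-2(w=7) 0-3(w=4) 0-7(w=4) 1-5(w=4) 2-6(w=10) 4-7(w=4) 5-6(w=1)}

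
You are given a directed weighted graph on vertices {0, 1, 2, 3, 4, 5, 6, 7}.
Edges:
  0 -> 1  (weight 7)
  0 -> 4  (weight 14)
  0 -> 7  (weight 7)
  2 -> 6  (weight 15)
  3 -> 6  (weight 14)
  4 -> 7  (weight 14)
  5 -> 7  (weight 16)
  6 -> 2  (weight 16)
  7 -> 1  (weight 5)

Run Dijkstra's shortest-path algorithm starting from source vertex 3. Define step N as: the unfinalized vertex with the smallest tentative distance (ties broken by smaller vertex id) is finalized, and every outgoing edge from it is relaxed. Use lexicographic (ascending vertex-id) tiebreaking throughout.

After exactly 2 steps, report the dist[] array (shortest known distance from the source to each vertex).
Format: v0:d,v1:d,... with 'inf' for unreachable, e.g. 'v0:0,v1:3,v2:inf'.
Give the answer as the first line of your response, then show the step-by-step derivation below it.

v0:inf,v1:inf,v2:30,v3:0,v4:inf,v5:inf,v6:14,v7:inf

step 1: dist = v0:inf,v1:inf,v2:inf,v3:0,v4:inf,v5:inf,v6:14,v7:inf
step 2: dist = v0:inf,v1:inf,v2:30,v3:0,v4:inf,v5:inf,v6:14,v7:inf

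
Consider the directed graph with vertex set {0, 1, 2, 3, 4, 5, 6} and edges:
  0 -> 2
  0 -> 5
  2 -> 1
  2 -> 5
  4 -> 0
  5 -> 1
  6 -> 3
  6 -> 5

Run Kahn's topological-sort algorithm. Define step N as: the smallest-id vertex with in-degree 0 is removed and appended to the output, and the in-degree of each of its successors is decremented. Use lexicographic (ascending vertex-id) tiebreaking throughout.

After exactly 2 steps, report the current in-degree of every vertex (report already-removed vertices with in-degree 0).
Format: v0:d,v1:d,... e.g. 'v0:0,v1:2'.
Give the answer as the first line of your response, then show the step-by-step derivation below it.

v0:0,v1:2,v2:0,v3:1,v4:0,v5:2,v6:0

step 1: output 4; order=[4]; indeg=(0,2,1,1,0,3,0)
step 2: output 0; order=[4,0]; indeg=(0,2,0,1,0,2,0)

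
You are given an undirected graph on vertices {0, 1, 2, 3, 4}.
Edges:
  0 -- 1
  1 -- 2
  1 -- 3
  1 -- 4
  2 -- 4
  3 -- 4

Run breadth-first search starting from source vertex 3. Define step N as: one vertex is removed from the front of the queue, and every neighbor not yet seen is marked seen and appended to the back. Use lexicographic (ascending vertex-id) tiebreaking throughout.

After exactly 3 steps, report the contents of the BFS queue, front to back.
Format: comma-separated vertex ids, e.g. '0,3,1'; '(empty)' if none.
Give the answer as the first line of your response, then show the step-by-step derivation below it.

0,2

step 1: dequeue 3; queue=[1,4]; order=3
step 2: dequeue 1; queue=[4,0,2]; order=3,1
step 3: dequeue 4; queue=[0,2]; order=3,1,4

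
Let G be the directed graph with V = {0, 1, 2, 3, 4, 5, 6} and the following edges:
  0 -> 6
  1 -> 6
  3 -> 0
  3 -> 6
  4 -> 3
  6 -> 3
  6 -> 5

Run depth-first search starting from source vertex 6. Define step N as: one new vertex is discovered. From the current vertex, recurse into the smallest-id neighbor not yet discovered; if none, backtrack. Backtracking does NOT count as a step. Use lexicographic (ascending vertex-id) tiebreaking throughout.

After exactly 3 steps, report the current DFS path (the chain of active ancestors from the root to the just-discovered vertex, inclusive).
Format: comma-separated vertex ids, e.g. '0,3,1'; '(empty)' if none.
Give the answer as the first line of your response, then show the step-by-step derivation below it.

6,3,0

step 1: discover 6; path=6; order=6
step 2: discover 3; path=6>3; order=6,3
step 3: discover 0; path=6>3>0; order=6,3,0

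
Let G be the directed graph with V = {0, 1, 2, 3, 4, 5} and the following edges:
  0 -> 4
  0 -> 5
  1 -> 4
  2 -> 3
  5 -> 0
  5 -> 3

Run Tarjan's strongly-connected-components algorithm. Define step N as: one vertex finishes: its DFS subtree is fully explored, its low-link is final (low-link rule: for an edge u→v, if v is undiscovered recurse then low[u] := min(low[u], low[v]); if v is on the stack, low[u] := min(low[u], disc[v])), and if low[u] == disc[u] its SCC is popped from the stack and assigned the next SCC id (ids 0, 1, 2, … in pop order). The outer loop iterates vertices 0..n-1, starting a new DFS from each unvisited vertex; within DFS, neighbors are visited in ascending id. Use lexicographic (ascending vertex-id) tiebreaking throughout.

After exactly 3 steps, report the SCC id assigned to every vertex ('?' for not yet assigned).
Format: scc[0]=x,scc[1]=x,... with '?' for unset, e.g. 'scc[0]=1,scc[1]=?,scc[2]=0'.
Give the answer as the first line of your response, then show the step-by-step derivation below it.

scc[0]=?,scc[1]=?,scc[2]=?,scc[3]=1,scc[4]=0,scc[5]=?

step 1: low=(low[0]=0,low[1]=?,low[2]=?,low[3]=?,low[4]=1,low[5]=?); scc=(scc[0]=?,scc[1]=?,scc[2]=?,scc[3]=?,scc[4]=0,scc[5]=?)
step 2: low=(low[0]=0,low[1]=?,low[2]=?,low[3]=3,low[4]=1,low[5]=0); scc=(scc[0]=?,scc[1]=?,scc[2]=?,scc[3]=1,scc[4]=0,scc[5]=?)
step 3: low=(low[0]=0,low[1]=?,low[2]=?,low[3]=3,low[4]=1,low[5]=0); scc=(scc[0]=?,scc[1]=?,scc[2]=?,scc[3]=1,scc[4]=0,scc[5]=?)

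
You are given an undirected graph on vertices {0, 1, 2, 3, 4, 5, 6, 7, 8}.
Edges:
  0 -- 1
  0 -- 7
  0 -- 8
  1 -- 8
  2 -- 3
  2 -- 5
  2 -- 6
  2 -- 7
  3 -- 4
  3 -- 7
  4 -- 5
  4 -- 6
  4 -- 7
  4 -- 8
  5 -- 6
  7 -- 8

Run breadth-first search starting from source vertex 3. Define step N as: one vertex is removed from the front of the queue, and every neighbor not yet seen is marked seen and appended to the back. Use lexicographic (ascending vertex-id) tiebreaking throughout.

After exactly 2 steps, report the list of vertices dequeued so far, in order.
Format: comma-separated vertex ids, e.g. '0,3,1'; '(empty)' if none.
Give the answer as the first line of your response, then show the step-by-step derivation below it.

3,2

step 1: dequeue 3; queue=[2,4,7]; order=3
step 2: dequeue 2; queue=[4,7,5,6]; order=3,2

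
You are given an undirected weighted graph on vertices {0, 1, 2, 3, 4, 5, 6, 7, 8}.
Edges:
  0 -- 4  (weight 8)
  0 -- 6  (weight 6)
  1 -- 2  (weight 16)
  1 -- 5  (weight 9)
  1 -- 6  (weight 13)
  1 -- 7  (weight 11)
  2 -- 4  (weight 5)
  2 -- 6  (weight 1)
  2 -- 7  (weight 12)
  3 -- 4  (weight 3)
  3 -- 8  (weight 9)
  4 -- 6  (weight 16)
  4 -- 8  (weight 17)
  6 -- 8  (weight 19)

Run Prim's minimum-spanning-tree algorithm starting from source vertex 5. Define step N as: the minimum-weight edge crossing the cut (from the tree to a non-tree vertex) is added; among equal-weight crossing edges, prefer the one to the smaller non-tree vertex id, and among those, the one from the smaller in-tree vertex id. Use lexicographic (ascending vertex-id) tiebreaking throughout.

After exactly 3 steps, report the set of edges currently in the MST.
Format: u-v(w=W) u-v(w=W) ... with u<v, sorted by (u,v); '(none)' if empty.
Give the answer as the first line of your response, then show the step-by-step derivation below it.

1-5(w=9) 1-7(w=11) 2-7(w=12)

step 1: add edge 1-5 (w=9); MST = {1-5(w=9)}
step 2: add edge 1-7 (w=11); MST = {1-5(w=9) 1-7(w=11)}
step 3: add edge 2-7 (w=12); MST = {1-5(w=9) 1-7(w=11) 2-7(w=12)}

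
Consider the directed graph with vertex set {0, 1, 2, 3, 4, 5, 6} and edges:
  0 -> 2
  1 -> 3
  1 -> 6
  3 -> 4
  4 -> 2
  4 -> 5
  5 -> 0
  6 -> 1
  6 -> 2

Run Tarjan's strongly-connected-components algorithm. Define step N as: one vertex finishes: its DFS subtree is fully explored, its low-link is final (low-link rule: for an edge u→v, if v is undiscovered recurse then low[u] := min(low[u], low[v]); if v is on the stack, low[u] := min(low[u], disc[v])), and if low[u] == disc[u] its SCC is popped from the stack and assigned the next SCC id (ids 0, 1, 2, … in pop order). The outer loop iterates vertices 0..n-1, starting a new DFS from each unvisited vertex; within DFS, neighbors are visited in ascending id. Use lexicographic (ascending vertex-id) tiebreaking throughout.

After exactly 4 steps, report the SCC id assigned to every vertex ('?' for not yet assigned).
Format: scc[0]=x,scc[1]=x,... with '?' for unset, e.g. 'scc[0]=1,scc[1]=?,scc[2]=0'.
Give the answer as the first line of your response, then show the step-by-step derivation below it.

scc[0]=1,scc[1]=?,scc[2]=0,scc[3]=?,scc[4]=3,scc[5]=2,scc[6]=?

step 1: low=(low[0]=0,low[1]=?,low[2]=1,low[3]=?,low[4]=?,low[5]=?,low[6]=?); scc=(scc[0]=?,scc[1]=?,scc[2]=0,scc[3]=?,scc[4]=?,scc[5]=?,scc[6]=?)
step 2: low=(low[0]=0,low[1]=?,low[2]=1,low[3]=?,low[4]=?,low[5]=?,low[6]=?); scc=(scc[0]=1,scc[1]=?,scc[2]=0,scc[3]=?,scc[4]=?,scc[5]=?,scc[6]=?)
step 3: low=(low[0]=0,low[1]=2,low[2]=1,low[3]=3,low[4]=4,low[5]=5,low[6]=?); scc=(scc[0]=1,scc[1]=?,scc[2]=0,scc[3]=?,scc[4]=?,scc[5]=2,scc[6]=?)
step 4: low=(low[0]=0,low[1]=2,low[2]=1,low[3]=3,low[4]=4,low[5]=5,low[6]=?); scc=(scc[0]=1,scc[1]=?,scc[2]=0,scc[3]=?,scc[4]=3,scc[5]=2,scc[6]=?)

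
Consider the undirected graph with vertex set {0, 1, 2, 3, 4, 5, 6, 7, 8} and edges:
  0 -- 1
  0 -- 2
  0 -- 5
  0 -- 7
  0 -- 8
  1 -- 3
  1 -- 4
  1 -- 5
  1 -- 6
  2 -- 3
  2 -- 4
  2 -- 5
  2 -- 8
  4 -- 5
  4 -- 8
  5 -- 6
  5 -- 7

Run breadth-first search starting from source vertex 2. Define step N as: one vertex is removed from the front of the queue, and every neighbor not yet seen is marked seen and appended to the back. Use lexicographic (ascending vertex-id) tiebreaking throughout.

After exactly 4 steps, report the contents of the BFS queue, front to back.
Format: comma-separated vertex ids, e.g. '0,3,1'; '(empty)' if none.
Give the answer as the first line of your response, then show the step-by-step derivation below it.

5,8,1,7

step 1: dequeue 2; queue=[0,3,4,5,8]; order=2
step 2: dequeue 0; queue=[3,4,5,8,1,7]; order=2,0
step 3: dequeue 3; queue=[4,5,8,1,7]; order=2,0,3
step 4: dequeue 4; queue=[5,8,1,7]; order=2,0,3,4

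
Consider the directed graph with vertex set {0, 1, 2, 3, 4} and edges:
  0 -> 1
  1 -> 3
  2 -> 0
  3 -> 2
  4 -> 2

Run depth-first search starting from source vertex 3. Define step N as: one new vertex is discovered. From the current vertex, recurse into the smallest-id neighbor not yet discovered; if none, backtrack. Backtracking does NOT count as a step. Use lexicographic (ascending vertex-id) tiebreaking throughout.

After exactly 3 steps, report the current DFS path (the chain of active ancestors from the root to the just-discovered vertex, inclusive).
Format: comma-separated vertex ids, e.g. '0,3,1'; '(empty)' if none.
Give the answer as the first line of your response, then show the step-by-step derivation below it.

3,2,0

step 1: discover 3; path=3; order=3
step 2: discover 2; path=3>2; order=3,2
step 3: discover 0; path=3>2>0; order=3,2,0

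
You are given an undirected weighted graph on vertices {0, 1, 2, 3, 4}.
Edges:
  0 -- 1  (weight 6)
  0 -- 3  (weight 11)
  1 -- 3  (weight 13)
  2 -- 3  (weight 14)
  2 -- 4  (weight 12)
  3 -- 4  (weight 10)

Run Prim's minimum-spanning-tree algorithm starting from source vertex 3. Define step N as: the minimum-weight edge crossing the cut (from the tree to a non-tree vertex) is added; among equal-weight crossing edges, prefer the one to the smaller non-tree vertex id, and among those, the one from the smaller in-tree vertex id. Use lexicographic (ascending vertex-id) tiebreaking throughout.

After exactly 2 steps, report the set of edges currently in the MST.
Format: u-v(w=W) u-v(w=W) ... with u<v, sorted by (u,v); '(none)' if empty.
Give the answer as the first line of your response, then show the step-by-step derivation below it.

0-3(w=11) 3-4(w=10)

step 1: add edge 3-4 (w=10); MST = {3-4(w=10)}
step 2: add edge 0-3 (w=11); MST = {0-3(w=11) 3-4(w=10)}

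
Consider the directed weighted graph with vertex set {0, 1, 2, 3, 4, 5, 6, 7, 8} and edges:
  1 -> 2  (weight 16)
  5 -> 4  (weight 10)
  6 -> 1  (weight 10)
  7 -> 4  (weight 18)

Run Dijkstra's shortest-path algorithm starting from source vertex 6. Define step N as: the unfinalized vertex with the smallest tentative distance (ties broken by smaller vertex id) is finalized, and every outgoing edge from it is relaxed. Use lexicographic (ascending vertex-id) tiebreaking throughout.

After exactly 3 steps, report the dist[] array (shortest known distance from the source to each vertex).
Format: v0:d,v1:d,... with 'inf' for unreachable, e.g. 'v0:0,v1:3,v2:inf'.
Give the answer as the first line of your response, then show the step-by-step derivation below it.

v0:inf,v1:10,v2:26,v3:inf,v4:inf,v5:inf,v6:0,v7:inf,v8:inf

step 1: dist = v0:inf,v1:10,v2:inf,v3:inf,v4:inf,v5:inf,v6:0,v7:inf,v8:inf
step 2: dist = v0:inf,v1:10,v2:26,v3:inf,v4:inf,v5:inf,v6:0,v7:inf,v8:inf
step 3: dist = v0:inf,v1:10,v2:26,v3:inf,v4:inf,v5:inf,v6:0,v7:inf,v8:inf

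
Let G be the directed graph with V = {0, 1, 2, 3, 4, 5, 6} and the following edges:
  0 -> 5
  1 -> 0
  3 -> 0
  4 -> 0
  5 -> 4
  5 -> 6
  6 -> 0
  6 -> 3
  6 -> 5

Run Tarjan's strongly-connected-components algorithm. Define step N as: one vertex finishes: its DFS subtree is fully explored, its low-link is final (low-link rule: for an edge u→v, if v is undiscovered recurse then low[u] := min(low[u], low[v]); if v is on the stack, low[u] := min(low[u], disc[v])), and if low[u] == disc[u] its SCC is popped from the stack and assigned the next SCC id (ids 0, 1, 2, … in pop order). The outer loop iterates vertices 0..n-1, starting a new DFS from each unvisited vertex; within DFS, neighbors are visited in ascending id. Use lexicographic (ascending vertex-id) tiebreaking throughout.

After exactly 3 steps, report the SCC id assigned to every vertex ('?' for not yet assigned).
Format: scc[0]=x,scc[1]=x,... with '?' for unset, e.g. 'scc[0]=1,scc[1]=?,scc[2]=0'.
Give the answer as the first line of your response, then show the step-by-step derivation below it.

scc[0]=?,scc[1]=?,scc[2]=?,scc[3]=?,scc[4]=?,scc[5]=?,scc[6]=?

step 1: low=(low[0]=0,low[1]=?,low[2]=?,low[3]=?,low[4]=0,low[5]=1,low[6]=?); scc=(scc[0]=?,scc[1]=?,scc[2]=?,scc[3]=?,scc[4]=?,scc[5]=?,scc[6]=?)
step 2: low=(low[0]=0,low[1]=?,low[2]=?,low[3]=0,low[4]=0,low[5]=0,low[6]=0); scc=(scc[0]=?,scc[1]=?,scc[2]=?,scc[3]=?,scc[4]=?,scc[5]=?,scc[6]=?)
step 3: low=(low[0]=0,low[1]=?,low[2]=?,low[3]=0,low[4]=0,low[5]=0,low[6]=0); scc=(scc[0]=?,scc[1]=?,scc[2]=?,scc[3]=?,scc[4]=?,scc[5]=?,scc[6]=?)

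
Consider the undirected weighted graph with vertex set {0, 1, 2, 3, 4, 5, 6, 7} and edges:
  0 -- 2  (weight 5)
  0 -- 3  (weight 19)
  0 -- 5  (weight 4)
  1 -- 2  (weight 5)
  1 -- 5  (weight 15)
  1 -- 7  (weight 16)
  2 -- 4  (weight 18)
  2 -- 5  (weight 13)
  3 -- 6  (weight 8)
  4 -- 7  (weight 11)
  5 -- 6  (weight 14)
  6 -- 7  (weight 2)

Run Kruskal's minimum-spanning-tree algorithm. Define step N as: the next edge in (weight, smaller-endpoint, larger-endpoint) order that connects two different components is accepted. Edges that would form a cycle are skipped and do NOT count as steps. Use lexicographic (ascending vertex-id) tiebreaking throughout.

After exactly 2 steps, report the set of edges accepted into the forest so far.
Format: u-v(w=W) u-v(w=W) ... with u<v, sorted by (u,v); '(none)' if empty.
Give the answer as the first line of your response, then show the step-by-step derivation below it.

0-5(w=4) 6-7(w=2)

step 1: add edge 6-7 (w=2); MST = {6-7(w=2)}
step 2: add edge 0-5 (w=4); MST = {0-5(w=4) 6-7(w=2)}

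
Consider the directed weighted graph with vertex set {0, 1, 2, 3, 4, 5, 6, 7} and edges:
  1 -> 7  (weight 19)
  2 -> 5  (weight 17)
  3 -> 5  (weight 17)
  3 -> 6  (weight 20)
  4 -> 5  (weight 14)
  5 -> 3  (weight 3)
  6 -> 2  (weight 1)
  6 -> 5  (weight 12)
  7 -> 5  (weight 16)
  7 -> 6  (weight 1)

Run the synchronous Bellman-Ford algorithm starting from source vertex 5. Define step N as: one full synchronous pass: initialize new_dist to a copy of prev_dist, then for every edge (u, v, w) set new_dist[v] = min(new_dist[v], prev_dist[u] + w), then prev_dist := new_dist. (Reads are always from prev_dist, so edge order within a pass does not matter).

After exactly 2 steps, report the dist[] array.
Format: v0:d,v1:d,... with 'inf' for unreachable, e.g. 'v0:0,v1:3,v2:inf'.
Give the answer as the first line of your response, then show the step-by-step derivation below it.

v0:inf,v1:inf,v2:inf,v3:3,v4:inf,v5:0,v6:23,v7:inf

step 1: dist = v0:inf,v1:inf,v2:inf,v3:3,v4:inf,v5:0,v6:inf,v7:inf
step 2: dist = v0:inf,v1:inf,v2:inf,v3:3,v4:inf,v5:0,v6:23,v7:inf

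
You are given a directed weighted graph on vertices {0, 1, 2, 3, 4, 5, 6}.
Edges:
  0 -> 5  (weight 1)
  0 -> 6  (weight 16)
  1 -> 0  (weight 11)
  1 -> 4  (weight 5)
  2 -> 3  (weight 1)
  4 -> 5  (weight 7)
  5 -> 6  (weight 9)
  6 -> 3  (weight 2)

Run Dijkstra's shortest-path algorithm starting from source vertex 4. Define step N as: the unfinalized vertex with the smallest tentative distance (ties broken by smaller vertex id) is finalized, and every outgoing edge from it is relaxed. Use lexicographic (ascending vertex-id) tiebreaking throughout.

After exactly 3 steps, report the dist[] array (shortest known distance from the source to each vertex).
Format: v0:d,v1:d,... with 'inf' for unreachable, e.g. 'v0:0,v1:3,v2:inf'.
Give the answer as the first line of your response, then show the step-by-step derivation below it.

v0:inf,v1:inf,v2:inf,v3:18,v4:0,v5:7,v6:16

step 1: dist = v0:inf,v1:inf,v2:inf,v3:inf,v4:0,v5:7,v6:inf
step 2: dist = v0:inf,v1:inf,v2:inf,v3:inf,v4:0,v5:7,v6:16
step 3: dist = v0:inf,v1:inf,v2:inf,v3:18,v4:0,v5:7,v6:16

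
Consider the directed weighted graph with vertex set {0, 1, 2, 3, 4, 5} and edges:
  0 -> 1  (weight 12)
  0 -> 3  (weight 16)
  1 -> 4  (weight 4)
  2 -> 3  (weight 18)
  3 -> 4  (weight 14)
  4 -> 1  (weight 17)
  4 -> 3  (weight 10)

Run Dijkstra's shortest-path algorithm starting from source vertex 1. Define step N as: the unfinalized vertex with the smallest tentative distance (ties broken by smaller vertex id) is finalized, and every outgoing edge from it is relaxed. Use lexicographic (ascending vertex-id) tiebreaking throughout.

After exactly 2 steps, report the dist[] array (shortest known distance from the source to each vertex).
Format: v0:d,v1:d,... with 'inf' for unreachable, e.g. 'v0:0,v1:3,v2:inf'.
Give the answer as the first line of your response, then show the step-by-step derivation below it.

v0:inf,v1:0,v2:inf,v3:14,v4:4,v5:inf

step 1: dist = v0:inf,v1:0,v2:inf,v3:inf,v4:4,v5:inf
step 2: dist = v0:inf,v1:0,v2:inf,v3:14,v4:4,v5:inf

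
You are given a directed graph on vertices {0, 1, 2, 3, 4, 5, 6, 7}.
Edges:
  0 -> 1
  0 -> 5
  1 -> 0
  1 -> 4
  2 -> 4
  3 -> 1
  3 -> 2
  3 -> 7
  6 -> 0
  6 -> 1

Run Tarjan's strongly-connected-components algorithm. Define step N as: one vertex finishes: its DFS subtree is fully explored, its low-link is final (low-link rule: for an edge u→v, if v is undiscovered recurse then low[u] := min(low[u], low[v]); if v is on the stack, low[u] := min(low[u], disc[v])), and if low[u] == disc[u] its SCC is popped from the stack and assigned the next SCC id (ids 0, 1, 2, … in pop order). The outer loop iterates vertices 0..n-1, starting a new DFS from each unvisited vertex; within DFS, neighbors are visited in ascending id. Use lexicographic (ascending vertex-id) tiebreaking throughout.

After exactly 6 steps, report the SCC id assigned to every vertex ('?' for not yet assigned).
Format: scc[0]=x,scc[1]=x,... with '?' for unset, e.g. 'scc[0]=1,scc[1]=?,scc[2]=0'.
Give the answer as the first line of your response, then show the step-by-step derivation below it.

scc[0]=2,scc[1]=2,scc[2]=3,scc[3]=?,scc[4]=0,scc[5]=1,scc[6]=?,scc[7]=4

step 1: low=(low[0]=0,low[1]=0,low[2]=?,low[3]=?,low[4]=2,low[5]=?,low[6]=?,low[7]=?); scc=(scc[0]=?,scc[1]=?,scc[2]=?,scc[3]=?,scc[4]=0,scc[5]=?,scc[6]=?,scc[7]=?)
step 2: low=(low[0]=0,low[1]=0,low[2]=?,low[3]=?,low[4]=2,low[5]=?,low[6]=?,low[7]=?); scc=(scc[0]=?,scc[1]=?,scc[2]=?,scc[3]=?,scc[4]=0,scc[5]=?,scc[6]=?,scc[7]=?)
step 3: low=(low[0]=0,low[1]=0,low[2]=?,low[3]=?,low[4]=2,low[5]=3,low[6]=?,low[7]=?); scc=(scc[0]=?,scc[1]=?,scc[2]=?,scc[3]=?,scc[4]=0,scc[5]=1,scc[6]=?,scc[7]=?)
step 4: low=(low[0]=0,low[1]=0,low[2]=?,low[3]=?,low[4]=2,low[5]=3,low[6]=?,low[7]=?); scc=(scc[0]=2,scc[1]=2,scc[2]=?,scc[3]=?,scc[4]=0,scc[5]=1,scc[6]=?,scc[7]=?)
step 5: low=(low[0]=0,low[1]=0,low[2]=4,low[3]=?,low[4]=2,low[5]=3,low[6]=?,low[7]=?); scc=(scc[0]=2,scc[1]=2,scc[2]=3,scc[3]=?,scc[4]=0,scc[5]=1,scc[6]=?,scc[7]=?)
step 6: low=(low[0]=0,low[1]=0,low[2]=4,low[3]=5,low[4]=2,low[5]=3,low[6]=?,low[7]=6); scc=(scc[0]=2,scc[1]=2,scc[2]=3,scc[3]=?,scc[4]=0,scc[5]=1,scc[6]=?,scc[7]=4)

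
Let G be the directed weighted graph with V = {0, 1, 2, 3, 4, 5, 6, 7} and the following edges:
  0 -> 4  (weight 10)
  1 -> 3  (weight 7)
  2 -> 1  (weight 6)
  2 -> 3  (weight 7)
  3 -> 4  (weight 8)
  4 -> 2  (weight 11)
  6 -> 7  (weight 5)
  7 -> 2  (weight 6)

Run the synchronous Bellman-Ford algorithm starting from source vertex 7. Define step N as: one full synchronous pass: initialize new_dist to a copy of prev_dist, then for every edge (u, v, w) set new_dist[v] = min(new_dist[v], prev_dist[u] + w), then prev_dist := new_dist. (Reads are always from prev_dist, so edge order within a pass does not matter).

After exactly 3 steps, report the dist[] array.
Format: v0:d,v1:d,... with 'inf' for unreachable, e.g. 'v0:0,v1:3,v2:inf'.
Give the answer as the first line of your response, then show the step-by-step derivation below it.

v0:inf,v1:12,v2:6,v3:13,v4:21,v5:inf,v6:inf,v7:0

step 1: dist = v0:inf,v1:inf,v2:6,v3:inf,v4:inf,v5:inf,v6:inf,v7:0
step 2: dist = v0:inf,v1:12,v2:6,v3:13,v4:inf,v5:inf,v6:inf,v7:0
step 3: dist = v0:inf,v1:12,v2:6,v3:13,v4:21,v5:inf,v6:inf,v7:0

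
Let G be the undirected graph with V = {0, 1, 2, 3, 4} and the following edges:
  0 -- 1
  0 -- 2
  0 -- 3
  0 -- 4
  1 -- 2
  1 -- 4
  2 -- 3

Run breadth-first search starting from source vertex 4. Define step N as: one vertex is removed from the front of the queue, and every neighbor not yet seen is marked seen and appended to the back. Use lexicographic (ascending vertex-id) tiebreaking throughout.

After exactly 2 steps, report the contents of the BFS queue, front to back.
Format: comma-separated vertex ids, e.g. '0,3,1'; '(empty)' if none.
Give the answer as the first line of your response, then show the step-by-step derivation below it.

1,2,3

step 1: dequeue 4; queue=[0,1]; order=4
step 2: dequeue 0; queue=[1,2,3]; order=4,0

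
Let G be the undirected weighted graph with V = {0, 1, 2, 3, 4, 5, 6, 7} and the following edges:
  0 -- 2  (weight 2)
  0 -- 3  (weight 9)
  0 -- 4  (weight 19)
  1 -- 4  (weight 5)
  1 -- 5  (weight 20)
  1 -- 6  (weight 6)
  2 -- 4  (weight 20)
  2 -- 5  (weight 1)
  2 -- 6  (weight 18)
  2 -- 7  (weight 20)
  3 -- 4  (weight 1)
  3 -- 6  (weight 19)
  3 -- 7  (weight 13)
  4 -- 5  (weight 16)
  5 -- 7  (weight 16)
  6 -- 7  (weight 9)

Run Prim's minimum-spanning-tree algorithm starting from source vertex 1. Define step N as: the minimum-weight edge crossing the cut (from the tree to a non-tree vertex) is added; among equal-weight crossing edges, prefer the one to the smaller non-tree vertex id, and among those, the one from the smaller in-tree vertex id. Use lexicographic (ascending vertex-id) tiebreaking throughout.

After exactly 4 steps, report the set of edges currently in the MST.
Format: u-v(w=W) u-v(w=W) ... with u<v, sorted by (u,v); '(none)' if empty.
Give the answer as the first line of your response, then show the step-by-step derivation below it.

0-3(w=9) 1-4(w=5) 1-6(w=6) 3-4(w=1)

step 1: add edge 1-4 (w=5); MST = {1-4(w=5)}
step 2: add edge 3-4 (w=1); MST = {1-4(w=5) 3-4(w=1)}
step 3: add edge 1-6 (w=6); MST = {1-4(w=5) 1-6(w=6) 3-4(w=1)}
step 4: add edge 0-3 (w=9); MST = {0-3(w=9) 1-4(w=5) 1-6(w=6) 3-4(w=1)}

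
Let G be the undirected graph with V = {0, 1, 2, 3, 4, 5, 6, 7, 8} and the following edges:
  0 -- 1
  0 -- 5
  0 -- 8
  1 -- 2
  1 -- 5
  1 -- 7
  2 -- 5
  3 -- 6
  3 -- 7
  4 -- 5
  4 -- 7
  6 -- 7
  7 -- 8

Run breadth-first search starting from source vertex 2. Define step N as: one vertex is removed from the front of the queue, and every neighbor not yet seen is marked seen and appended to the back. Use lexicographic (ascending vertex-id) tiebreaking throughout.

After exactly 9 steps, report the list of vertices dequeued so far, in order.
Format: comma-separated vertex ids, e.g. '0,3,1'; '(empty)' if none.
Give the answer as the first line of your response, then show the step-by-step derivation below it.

2,1,5,0,7,4,8,3,6

step 1: dequeue 2; queue=[1,5]; order=2
step 2: dequeue 1; queue=[5,0,7]; order=2,1
step 3: dequeue 5; queue=[0,7,4]; order=2,1,5
step 4: dequeue 0; queue=[7,4,8]; order=2,1,5,0
step 5: dequeue 7; queue=[4,8,3,6]; order=2,1,5,0,7
step 6: dequeue 4; queue=[8,3,6]; order=2,1,5,0,7,4
step 7: dequeue 8; queue=[3,6]; order=2,1,5,0,7,4,8
step 8: dequeue 3; queue=[6]; order=2,1,5,0,7,4,8,3
step 9: dequeue 6; queue=[(empty)]; order=2,1,5,0,7,4,8,3,6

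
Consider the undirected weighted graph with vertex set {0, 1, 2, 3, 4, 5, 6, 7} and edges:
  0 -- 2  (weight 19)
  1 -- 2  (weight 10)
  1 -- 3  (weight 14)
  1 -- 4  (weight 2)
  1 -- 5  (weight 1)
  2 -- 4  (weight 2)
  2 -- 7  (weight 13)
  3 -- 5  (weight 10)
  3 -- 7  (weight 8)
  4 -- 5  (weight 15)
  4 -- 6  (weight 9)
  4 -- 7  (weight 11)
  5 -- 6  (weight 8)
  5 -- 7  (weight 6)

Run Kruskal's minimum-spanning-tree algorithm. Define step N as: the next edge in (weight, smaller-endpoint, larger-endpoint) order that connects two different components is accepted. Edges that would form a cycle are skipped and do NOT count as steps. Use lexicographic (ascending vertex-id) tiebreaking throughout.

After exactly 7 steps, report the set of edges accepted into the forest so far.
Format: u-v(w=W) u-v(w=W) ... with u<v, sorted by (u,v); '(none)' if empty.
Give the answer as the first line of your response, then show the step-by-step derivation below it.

0-2(w=19) 1-4(w=2) 1-5(w=1) 2-4(w=2) 3-7(w=8) 5-6(w=8) 5-7(w=6)

step 1: add edge 1-5 (w=1); MST = {1-5(w=1)}
step 2: add edge 1-4 (w=2); MST = {1-4(w=2) 1-5(w=1)}
step 3: add edge 2-4 (w=2); MST = {1-4(w=2) 1-5(w=1) 2-4(w=2)}
step 4: add edge 5-7 (w=6); MST = {1-4(w=2) 1-5(w=1) 2-4(w=2) 5-7(w=6)}
step 5: add edge 3-7 (w=8); MST = {1-4(w=2) 1-5(w=1) 2-4(w=2) 3-7(w=8) 5-7(w=6)}
step 6: add edge 5-6 (w=8); MST = {1-4(w=2) 1-5(w=1) 2-4(w=2) 3-7(w=8) 5-6(w=8) 5-7(w=6)}
step 7: add edge 0-2 (w=19); MST = {0-2(w=19) 1-4(w=2) 1-5(w=1) 2-4(w=2) 3-7(w=8) 5-6(w=8) 5-7(w=6)}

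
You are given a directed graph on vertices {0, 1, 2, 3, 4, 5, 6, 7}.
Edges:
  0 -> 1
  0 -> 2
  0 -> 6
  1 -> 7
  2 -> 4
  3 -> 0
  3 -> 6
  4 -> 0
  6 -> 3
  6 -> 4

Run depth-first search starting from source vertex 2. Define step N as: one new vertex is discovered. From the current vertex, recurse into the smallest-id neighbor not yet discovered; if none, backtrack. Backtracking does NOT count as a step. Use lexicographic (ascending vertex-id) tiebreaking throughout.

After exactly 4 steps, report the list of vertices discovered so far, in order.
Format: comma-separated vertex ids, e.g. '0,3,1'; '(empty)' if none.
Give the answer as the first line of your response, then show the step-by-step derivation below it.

2,4,0,1

step 1: discover 2; path=2; order=2
step 2: discover 4; path=2>4; order=2,4
step 3: discover 0; path=2>4>0; order=2,4,0
step 4: discover 1; path=2>4>0>1; order=2,4,0,1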